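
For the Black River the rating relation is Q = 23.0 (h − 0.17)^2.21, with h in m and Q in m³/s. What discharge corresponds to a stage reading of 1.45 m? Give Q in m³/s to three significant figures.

39.7 m³/s

Q = 23.0 × (1.45 − 0.17)^2.21 = 23.0 × 1.28^2.21 = 39.69 m³/s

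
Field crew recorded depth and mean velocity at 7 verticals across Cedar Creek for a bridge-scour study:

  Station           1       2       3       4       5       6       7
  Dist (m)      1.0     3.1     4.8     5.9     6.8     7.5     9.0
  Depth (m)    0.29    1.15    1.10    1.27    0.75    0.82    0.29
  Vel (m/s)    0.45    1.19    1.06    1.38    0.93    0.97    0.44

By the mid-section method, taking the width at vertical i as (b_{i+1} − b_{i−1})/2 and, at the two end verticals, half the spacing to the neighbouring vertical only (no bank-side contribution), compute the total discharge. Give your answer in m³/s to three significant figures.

w_1 = (3.1 − 1.0)/2 = 1.05 m; q_1 = 0.45 × 0.29 × 1.05 = 0.1370 m³/s
w_2 = (4.8 − 1.0)/2 = 1.9 m; q_2 = 1.19 × 1.15 × 1.9 = 2.600 m³/s
w_3 = (5.9 − 3.1)/2 = 1.4 m; q_3 = 1.06 × 1.10 × 1.4 = 1.632 m³/s
w_4 = (6.8 − 4.8)/2 = 1 m; q_4 = 1.38 × 1.27 × 1 = 1.753 m³/s
w_5 = (7.5 − 5.9)/2 = 0.8 m; q_5 = 0.93 × 0.75 × 0.8 = 0.5580 m³/s
w_6 = (9.0 − 6.8)/2 = 1.1 m; q_6 = 0.97 × 0.82 × 1.1 = 0.8749 m³/s
w_7 = (9.0 − 7.5)/2 = 0.75 m; q_7 = 0.44 × 0.29 × 0.75 = 0.09570 m³/s
Q = Σ qᵢ = 7.651 m³/s

7.65 m³/s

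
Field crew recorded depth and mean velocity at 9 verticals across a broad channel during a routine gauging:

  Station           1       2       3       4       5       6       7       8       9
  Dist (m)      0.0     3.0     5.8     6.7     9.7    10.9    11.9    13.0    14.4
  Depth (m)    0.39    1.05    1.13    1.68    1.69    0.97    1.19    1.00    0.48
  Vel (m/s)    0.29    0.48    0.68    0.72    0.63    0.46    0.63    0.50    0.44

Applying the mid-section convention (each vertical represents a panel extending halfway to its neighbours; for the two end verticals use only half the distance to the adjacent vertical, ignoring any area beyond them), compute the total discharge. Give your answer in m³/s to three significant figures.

9.70 m³/s

w_1 = (3.0 − 0.0)/2 = 1.5 m; q_1 = 0.29 × 0.39 × 1.5 = 0.1697 m³/s
w_2 = (5.8 − 0.0)/2 = 2.9 m; q_2 = 0.48 × 1.05 × 2.9 = 1.462 m³/s
w_3 = (6.7 − 3.0)/2 = 1.85 m; q_3 = 0.68 × 1.13 × 1.85 = 1.422 m³/s
w_4 = (9.7 − 5.8)/2 = 1.95 m; q_4 = 0.72 × 1.68 × 1.95 = 2.359 m³/s
w_5 = (10.9 − 6.7)/2 = 2.1 m; q_5 = 0.63 × 1.69 × 2.1 = 2.236 m³/s
w_6 = (11.9 − 9.7)/2 = 1.1 m; q_6 = 0.46 × 0.97 × 1.1 = 0.4908 m³/s
w_7 = (13.0 − 10.9)/2 = 1.05 m; q_7 = 0.63 × 1.19 × 1.05 = 0.7872 m³/s
w_8 = (14.4 − 11.9)/2 = 1.25 m; q_8 = 0.50 × 1.00 × 1.25 = 0.6250 m³/s
w_9 = (14.4 − 13.0)/2 = 0.7 m; q_9 = 0.44 × 0.48 × 0.7 = 0.1478 m³/s
Q = Σ qᵢ = 9.698 m³/s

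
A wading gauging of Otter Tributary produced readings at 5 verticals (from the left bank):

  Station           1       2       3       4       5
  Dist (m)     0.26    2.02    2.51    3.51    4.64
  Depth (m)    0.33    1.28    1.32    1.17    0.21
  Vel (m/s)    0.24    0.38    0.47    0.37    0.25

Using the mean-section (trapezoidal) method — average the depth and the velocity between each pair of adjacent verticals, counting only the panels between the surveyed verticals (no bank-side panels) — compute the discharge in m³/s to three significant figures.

Panel 1-2: Δb = 1.76 m, d̄ = (0.33+1.28)/2 = 0.805, v̄ = (0.24+0.38)/2 = 0.31 → q = 1.76×0.805×0.31 = 0.4392 m³/s
Panel 2-3: Δb = 0.49 m, d̄ = (1.28+1.32)/2 = 1.3, v̄ = (0.38+0.47)/2 = 0.425 → q = 0.49×1.3×0.425 = 0.2707 m³/s
Panel 3-4: Δb = 1 m, d̄ = (1.32+1.17)/2 = 1.245, v̄ = (0.47+0.37)/2 = 0.42 → q = 1×1.245×0.42 = 0.5229 m³/s
Panel 4-5: Δb = 1.13 m, d̄ = (1.17+0.21)/2 = 0.69, v̄ = (0.37+0.25)/2 = 0.31 → q = 1.13×0.69×0.31 = 0.2417 m³/s
Q = Σ q = 1.475 m³/s

1.47 m³/s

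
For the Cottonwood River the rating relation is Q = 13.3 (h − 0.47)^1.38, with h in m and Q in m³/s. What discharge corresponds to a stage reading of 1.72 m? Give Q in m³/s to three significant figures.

18.1 m³/s

Q = 13.3 × (1.72 − 0.47)^1.38 = 13.3 × 1.25^1.38 = 18.10 m³/s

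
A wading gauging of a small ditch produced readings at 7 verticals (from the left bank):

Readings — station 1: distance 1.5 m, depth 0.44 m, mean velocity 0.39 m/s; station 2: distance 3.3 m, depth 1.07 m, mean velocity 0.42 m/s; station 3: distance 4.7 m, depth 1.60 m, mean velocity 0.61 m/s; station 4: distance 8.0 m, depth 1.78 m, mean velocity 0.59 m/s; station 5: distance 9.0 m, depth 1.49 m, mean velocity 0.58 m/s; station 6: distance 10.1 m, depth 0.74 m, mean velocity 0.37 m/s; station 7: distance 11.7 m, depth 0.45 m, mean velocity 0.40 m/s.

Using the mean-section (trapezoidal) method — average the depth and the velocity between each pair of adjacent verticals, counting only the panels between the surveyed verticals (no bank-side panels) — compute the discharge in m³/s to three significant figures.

6.76 m³/s

Panel 1-2: Δb = 1.8 m, d̄ = (0.44+1.07)/2 = 0.755, v̄ = (0.39+0.42)/2 = 0.405 → q = 1.8×0.755×0.405 = 0.5504 m³/s
Panel 2-3: Δb = 1.4 m, d̄ = (1.07+1.60)/2 = 1.335, v̄ = (0.42+0.61)/2 = 0.515 → q = 1.4×1.335×0.515 = 0.9625 m³/s
Panel 3-4: Δb = 3.3 m, d̄ = (1.60+1.78)/2 = 1.69, v̄ = (0.61+0.59)/2 = 0.6 → q = 3.3×1.69×0.6 = 3.346 m³/s
Panel 4-5: Δb = 1 m, d̄ = (1.78+1.49)/2 = 1.635, v̄ = (0.59+0.58)/2 = 0.585 → q = 1×1.635×0.585 = 0.9565 m³/s
Panel 5-6: Δb = 1.1 m, d̄ = (1.49+0.74)/2 = 1.115, v̄ = (0.58+0.37)/2 = 0.475 → q = 1.1×1.115×0.475 = 0.5826 m³/s
Panel 6-7: Δb = 1.6 m, d̄ = (0.74+0.45)/2 = 0.595, v̄ = (0.37+0.40)/2 = 0.385 → q = 1.6×0.595×0.385 = 0.3665 m³/s
Q = Σ q = 6.765 m³/s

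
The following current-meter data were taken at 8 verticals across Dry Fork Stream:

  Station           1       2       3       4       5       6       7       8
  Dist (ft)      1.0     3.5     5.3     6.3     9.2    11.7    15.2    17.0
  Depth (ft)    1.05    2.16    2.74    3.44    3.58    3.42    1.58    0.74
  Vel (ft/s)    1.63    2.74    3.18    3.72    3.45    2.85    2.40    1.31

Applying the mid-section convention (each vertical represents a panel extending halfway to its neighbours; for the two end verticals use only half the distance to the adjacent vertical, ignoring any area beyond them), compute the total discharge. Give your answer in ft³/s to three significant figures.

126 ft³/s

w_1 = (3.5 − 1.0)/2 = 1.25 ft; q_1 = 1.63 × 1.05 × 1.25 = 2.139 ft³/s
w_2 = (5.3 − 1.0)/2 = 2.15 ft; q_2 = 2.74 × 2.16 × 2.15 = 12.72 ft³/s
w_3 = (6.3 − 3.5)/2 = 1.4 ft; q_3 = 3.18 × 2.74 × 1.4 = 12.20 ft³/s
w_4 = (9.2 − 5.3)/2 = 1.95 ft; q_4 = 3.72 × 3.44 × 1.95 = 24.95 ft³/s
w_5 = (11.7 − 6.3)/2 = 2.7 ft; q_5 = 3.45 × 3.58 × 2.7 = 33.35 ft³/s
w_6 = (15.2 − 9.2)/2 = 3 ft; q_6 = 2.85 × 3.42 × 3 = 29.24 ft³/s
w_7 = (17.0 − 11.7)/2 = 2.65 ft; q_7 = 2.40 × 1.58 × 2.65 = 10.05 ft³/s
w_8 = (17.0 − 15.2)/2 = 0.9 ft; q_8 = 1.31 × 0.74 × 0.9 = 0.8725 ft³/s
Q = Σ qᵢ = 125.5 ft³/s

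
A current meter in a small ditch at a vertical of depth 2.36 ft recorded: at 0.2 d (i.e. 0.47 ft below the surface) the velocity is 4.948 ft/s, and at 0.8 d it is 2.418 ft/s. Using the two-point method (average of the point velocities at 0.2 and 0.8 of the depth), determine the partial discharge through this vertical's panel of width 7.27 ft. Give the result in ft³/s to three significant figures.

63.2 ft³/s

v̄ = (4.948 + 2.418) / 2 = 3.683 ft/s
q = v̄ × d × w = 3.683 × 2.36 × 7.27 = 63.19 ft³/s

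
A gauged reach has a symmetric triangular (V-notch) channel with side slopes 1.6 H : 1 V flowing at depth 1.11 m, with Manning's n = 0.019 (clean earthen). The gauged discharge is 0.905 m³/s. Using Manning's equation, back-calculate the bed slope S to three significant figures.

A = z·y² = 1.6×1.11² = 1.971 m²
P = 2y√(1+z²) = 2×1.11×√(1+1.6²) = 4.189 m
R = A/P = 1.971/4.189 = 0.4706 m
S = (Q·n / (1·A·R^(2/3)))² = (0.905×0.019 / (1×1.971×0.6051))² = 0.0002078

0.000208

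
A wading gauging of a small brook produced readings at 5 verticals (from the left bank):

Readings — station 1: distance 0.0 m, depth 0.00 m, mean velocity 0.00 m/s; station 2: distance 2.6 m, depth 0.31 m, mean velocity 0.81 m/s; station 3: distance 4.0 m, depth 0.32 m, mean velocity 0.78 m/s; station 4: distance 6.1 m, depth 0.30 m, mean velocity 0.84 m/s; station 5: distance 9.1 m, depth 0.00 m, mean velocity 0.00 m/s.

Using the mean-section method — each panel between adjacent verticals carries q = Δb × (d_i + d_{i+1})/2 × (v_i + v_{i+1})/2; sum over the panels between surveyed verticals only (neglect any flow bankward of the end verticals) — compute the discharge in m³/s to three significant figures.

1.23 m³/s

Panel 1-2: Δb = 2.6 m, d̄ = (0.00+0.31)/2 = 0.155, v̄ = (0.00+0.81)/2 = 0.405 → q = 2.6×0.155×0.405 = 0.1632 m³/s
Panel 2-3: Δb = 1.4 m, d̄ = (0.31+0.32)/2 = 0.315, v̄ = (0.81+0.78)/2 = 0.795 → q = 1.4×0.315×0.795 = 0.3506 m³/s
Panel 3-4: Δb = 2.1 m, d̄ = (0.32+0.30)/2 = 0.31, v̄ = (0.78+0.84)/2 = 0.81 → q = 2.1×0.31×0.81 = 0.5273 m³/s
Panel 4-5: Δb = 3 m, d̄ = (0.30+0.00)/2 = 0.15, v̄ = (0.84+0.00)/2 = 0.42 → q = 3×0.15×0.42 = 0.1890 m³/s
Q = Σ q = 1.230 m³/s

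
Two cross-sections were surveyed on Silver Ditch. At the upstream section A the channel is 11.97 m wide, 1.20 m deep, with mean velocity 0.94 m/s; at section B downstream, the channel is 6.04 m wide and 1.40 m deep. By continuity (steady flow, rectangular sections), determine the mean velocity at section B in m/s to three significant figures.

1.60 m/s

Q = A₁V₁ = (11.97×1.20) × 0.94 = 13.50 m³/s
A₂ = 6.04 × 1.40 = 8.456 m²
V₂ = Q/A₂ = 13.50/8.456 = 1.597 m/s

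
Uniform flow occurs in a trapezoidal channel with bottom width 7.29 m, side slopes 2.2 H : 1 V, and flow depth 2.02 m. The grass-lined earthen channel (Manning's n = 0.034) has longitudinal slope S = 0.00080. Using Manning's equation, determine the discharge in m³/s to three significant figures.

24.6 m³/s

A = (b + z·y)·y = (7.29 + 2.2×2.02)×2.02 = 23.70 m²
P = b + 2y√(1+z²) = 7.29 + 2×2.02×√(1+2.2²) = 17.05 m
R = A/P = 23.70/17.05 = 1.390 m
Q = (1/n)·A·R^(2/3)·S^(1/2) = (1/0.034) × 23.70 × 1.390^(2/3) × 0.00080^(1/2) = 24.56 m³/s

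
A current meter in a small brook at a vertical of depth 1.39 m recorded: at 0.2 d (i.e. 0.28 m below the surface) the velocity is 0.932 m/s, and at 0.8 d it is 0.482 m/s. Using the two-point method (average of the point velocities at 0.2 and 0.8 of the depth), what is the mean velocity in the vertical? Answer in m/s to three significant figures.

0.707 m/s

v̄ = (0.932 + 0.482) / 2 = 0.7070 m/s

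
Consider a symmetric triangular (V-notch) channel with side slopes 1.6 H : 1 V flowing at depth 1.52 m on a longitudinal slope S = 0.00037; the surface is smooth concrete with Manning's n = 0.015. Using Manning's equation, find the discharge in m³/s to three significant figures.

3.54 m³/s

A = z·y² = 1.6×1.52² = 3.697 m²
P = 2y√(1+z²) = 2×1.52×√(1+1.6²) = 5.736 m
R = A/P = 3.697/5.736 = 0.6445 m
Q = (1/n)·A·R^(2/3)·S^(1/2) = (1/0.015) × 3.697 × 0.6445^(2/3) × 0.00037^(1/2) = 3.537 m³/s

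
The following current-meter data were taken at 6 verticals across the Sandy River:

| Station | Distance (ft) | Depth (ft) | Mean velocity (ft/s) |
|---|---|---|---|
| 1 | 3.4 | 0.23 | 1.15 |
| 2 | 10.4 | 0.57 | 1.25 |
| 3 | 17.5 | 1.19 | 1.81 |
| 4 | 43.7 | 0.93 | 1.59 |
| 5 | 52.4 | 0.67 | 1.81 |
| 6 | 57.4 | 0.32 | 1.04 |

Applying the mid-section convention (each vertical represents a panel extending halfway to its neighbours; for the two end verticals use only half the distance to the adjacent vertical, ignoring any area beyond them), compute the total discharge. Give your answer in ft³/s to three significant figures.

76.8 ft³/s

w_1 = (10.4 − 3.4)/2 = 3.5 ft; q_1 = 1.15 × 0.23 × 3.5 = 0.9258 ft³/s
w_2 = (17.5 − 3.4)/2 = 7.05 ft; q_2 = 1.25 × 0.57 × 7.05 = 5.023 ft³/s
w_3 = (43.7 − 10.4)/2 = 16.65 ft; q_3 = 1.81 × 1.19 × 16.65 = 35.86 ft³/s
w_4 = (52.4 − 17.5)/2 = 17.45 ft; q_4 = 1.59 × 0.93 × 17.45 = 25.80 ft³/s
w_5 = (57.4 − 43.7)/2 = 6.85 ft; q_5 = 1.81 × 0.67 × 6.85 = 8.307 ft³/s
w_6 = (57.4 − 52.4)/2 = 2.5 ft; q_6 = 1.04 × 0.32 × 2.5 = 0.8320 ft³/s
Q = Σ qᵢ = 76.75 ft³/s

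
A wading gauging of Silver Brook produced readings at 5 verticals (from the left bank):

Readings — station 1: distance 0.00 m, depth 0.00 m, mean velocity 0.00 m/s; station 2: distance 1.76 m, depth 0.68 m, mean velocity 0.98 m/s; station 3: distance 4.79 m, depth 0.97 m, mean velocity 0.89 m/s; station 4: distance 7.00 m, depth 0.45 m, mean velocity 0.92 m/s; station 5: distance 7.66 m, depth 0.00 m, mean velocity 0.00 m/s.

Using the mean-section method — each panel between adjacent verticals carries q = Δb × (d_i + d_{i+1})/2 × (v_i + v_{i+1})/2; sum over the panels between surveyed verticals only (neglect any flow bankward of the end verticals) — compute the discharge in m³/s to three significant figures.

Panel 1-2: Δb = 1.76 m, d̄ = (0.00+0.68)/2 = 0.34, v̄ = (0.00+0.98)/2 = 0.49 → q = 1.76×0.34×0.49 = 0.2932 m³/s
Panel 2-3: Δb = 3.03 m, d̄ = (0.68+0.97)/2 = 0.825, v̄ = (0.98+0.89)/2 = 0.935 → q = 3.03×0.825×0.935 = 2.337 m³/s
Panel 3-4: Δb = 2.21 m, d̄ = (0.97+0.45)/2 = 0.71, v̄ = (0.89+0.92)/2 = 0.905 → q = 2.21×0.71×0.905 = 1.420 m³/s
Panel 4-5: Δb = 0.66 m, d̄ = (0.45+0.00)/2 = 0.225, v̄ = (0.92+0.00)/2 = 0.46 → q = 0.66×0.225×0.46 = 0.06831 m³/s
Q = Σ q = 4.119 m³/s

4.12 m³/s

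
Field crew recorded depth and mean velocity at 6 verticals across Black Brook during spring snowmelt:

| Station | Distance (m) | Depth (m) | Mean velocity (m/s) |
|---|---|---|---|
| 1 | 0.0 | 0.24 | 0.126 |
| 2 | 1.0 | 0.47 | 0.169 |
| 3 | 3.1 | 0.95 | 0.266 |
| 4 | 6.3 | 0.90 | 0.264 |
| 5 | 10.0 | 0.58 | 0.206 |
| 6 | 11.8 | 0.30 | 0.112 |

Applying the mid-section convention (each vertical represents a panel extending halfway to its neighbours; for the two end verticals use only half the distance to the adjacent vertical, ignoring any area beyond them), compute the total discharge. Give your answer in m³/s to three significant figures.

1.99 m³/s

w_1 = (1.0 − 0.0)/2 = 0.5 m; q_1 = 0.126 × 0.24 × 0.5 = 0.01512 m³/s
w_2 = (3.1 − 0.0)/2 = 1.55 m; q_2 = 0.169 × 0.47 × 1.55 = 0.1231 m³/s
w_3 = (6.3 − 1.0)/2 = 2.65 m; q_3 = 0.266 × 0.95 × 2.65 = 0.6697 m³/s
w_4 = (10.0 − 3.1)/2 = 3.45 m; q_4 = 0.264 × 0.90 × 3.45 = 0.8197 m³/s
w_5 = (11.8 − 6.3)/2 = 2.75 m; q_5 = 0.206 × 0.58 × 2.75 = 0.3286 m³/s
w_6 = (11.8 − 10.0)/2 = 0.9 m; q_6 = 0.112 × 0.30 × 0.9 = 0.03024 m³/s
Q = Σ qᵢ = 1.986 m³/s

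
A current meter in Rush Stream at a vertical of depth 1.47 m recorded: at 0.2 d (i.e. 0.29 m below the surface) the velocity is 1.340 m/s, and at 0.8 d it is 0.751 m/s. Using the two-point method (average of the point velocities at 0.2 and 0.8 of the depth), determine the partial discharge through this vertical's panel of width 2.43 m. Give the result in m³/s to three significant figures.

3.73 m³/s

v̄ = (1.340 + 0.751) / 2 = 1.046 m/s
q = v̄ × d × w = 1.046 × 1.47 × 2.43 = 3.735 m³/s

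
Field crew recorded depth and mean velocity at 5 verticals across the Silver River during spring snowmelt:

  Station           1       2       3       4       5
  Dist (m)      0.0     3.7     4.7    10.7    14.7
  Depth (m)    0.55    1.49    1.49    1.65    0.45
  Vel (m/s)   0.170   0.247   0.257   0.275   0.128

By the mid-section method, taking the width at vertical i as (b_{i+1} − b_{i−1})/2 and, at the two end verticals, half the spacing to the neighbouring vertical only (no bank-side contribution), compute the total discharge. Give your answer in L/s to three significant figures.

w_1 = (3.7 − 0.0)/2 = 1.85 m; q_1 = 0.170 × 0.55 × 1.85 = 0.1730 m³/s
w_2 = (4.7 − 0.0)/2 = 2.35 m; q_2 = 0.247 × 1.49 × 2.35 = 0.8649 m³/s
w_3 = (10.7 − 3.7)/2 = 3.5 m; q_3 = 0.257 × 1.49 × 3.5 = 1.340 m³/s
w_4 = (14.7 − 4.7)/2 = 5 m; q_4 = 0.275 × 1.65 × 5 = 2.269 m³/s
w_5 = (14.7 − 10.7)/2 = 2 m; q_5 = 0.128 × 0.45 × 2 = 0.1152 m³/s
Q = Σ qᵢ = 4.762 m³/s
= 4.762 × 1000 = 4762 L/s

4760 L/s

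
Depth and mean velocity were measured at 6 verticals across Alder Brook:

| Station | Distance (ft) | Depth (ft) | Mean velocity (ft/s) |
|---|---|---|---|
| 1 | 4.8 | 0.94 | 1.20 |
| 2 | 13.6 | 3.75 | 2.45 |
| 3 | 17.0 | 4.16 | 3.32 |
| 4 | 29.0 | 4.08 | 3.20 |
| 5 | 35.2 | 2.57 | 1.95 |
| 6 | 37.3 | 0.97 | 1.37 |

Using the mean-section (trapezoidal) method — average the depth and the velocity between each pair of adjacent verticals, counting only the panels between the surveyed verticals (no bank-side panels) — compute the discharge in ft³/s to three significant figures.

Panel 1-2: Δb = 8.8 ft, d̄ = (0.94+3.75)/2 = 2.345, v̄ = (1.20+2.45)/2 = 1.825 → q = 8.8×2.345×1.825 = 37.66 ft³/s
Panel 2-3: Δb = 3.4 ft, d̄ = (3.75+4.16)/2 = 3.955, v̄ = (2.45+3.32)/2 = 2.885 → q = 3.4×3.955×2.885 = 38.79 ft³/s
Panel 3-4: Δb = 12 ft, d̄ = (4.16+4.08)/2 = 4.12, v̄ = (3.32+3.20)/2 = 3.26 → q = 12×4.12×3.26 = 161.2 ft³/s
Panel 4-5: Δb = 6.2 ft, d̄ = (4.08+2.57)/2 = 3.325, v̄ = (3.20+1.95)/2 = 2.575 → q = 6.2×3.325×2.575 = 53.08 ft³/s
Panel 5-6: Δb = 2.1 ft, d̄ = (2.57+0.97)/2 = 1.77, v̄ = (1.95+1.37)/2 = 1.66 → q = 2.1×1.77×1.66 = 6.170 ft³/s
Q = Σ q = 296.9 ft³/s

297 ft³/s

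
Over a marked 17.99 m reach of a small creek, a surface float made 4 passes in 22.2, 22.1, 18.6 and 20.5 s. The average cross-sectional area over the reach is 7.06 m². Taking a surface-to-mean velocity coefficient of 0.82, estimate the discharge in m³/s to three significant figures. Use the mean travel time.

5.00 m³/s

t̄ = (22.2 + 22.1 + 18.6 + 20.5) / 4 = 20.85 s
v_surface = L / t̄ = 17.99 / 20.85 = 0.8628 m/s
v_mean = 0.82 × 0.8628 = 0.7075 m/s
Q = A × v_mean = 7.06 × 0.7075 = 4.995 m³/s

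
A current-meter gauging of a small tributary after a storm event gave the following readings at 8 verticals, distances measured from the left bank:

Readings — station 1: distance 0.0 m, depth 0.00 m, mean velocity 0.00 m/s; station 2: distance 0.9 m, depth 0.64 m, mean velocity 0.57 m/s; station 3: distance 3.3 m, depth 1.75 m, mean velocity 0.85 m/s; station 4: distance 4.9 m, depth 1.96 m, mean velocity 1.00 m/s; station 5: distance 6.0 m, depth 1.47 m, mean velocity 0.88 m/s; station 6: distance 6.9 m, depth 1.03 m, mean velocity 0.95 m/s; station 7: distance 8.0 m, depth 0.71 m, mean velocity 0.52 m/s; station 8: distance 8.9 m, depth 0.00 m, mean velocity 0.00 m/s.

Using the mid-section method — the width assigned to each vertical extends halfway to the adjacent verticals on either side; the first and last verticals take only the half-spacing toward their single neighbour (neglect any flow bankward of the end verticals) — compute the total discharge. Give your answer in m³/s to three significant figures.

w_2 = (3.3 − 0.0)/2 = 1.65 m; q_2 = 0.57 × 0.64 × 1.65 = 0.6019 m³/s
w_3 = (4.9 − 0.9)/2 = 2 m; q_3 = 0.85 × 1.75 × 2 = 2.975 m³/s
w_4 = (6.0 − 3.3)/2 = 1.35 m; q_4 = 1.00 × 1.96 × 1.35 = 2.646 m³/s
w_5 = (6.9 − 4.9)/2 = 1 m; q_5 = 0.88 × 1.47 × 1 = 1.294 m³/s
w_6 = (8.0 − 6.0)/2 = 1 m; q_6 = 0.95 × 1.03 × 1 = 0.9785 m³/s
w_7 = (8.9 − 6.9)/2 = 1 m; q_7 = 0.52 × 0.71 × 1 = 0.3692 m³/s
Stations 1, 8 contribute zero (depth or velocity is 0).
Q = Σ qᵢ = 8.864 m³/s

8.86 m³/s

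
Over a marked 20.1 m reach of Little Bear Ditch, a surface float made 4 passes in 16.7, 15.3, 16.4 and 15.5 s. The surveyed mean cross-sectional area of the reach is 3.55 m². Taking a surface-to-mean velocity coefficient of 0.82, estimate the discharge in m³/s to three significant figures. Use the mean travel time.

3.66 m³/s

t̄ = (16.7 + 15.3 + 16.4 + 15.5) / 4 = 15.975 s
v_surface = L / t̄ = 20.1 / 15.975 = 1.258 m/s
v_mean = 0.82 × 1.258 = 1.032 m/s
Q = A × v_mean = 3.55 × 1.032 = 3.663 m³/s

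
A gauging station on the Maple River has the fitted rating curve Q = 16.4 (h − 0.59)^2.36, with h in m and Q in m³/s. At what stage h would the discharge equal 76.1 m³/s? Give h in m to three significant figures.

h − h₀ = (Q/C)^(1/b) = (76.1/16.4)^(1/2.36) = 1.916 m
h = 0.59 + 1.916 = 2.506 m

2.51 m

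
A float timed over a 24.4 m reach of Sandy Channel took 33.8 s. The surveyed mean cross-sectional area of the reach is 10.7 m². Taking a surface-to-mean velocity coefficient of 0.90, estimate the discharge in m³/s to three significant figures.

6.95 m³/s

v_surface = L / t̄ = 24.4 / 33.8 = 0.7219 m/s
v_mean = 0.90 × 0.7219 = 0.6497 m/s
Q = A × v_mean = 10.7 × 0.6497 = 6.952 m³/s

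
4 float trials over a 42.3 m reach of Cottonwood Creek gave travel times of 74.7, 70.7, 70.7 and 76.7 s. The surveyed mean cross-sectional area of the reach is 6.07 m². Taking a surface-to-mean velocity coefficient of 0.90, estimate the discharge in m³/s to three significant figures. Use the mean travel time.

3.16 m³/s

t̄ = (74.7 + 70.7 + 70.7 + 76.7) / 4 = 73.2 s
v_surface = L / t̄ = 42.3 / 73.2 = 0.5779 m/s
v_mean = 0.90 × 0.5779 = 0.5201 m/s
Q = A × v_mean = 6.07 × 0.5201 = 3.157 m³/s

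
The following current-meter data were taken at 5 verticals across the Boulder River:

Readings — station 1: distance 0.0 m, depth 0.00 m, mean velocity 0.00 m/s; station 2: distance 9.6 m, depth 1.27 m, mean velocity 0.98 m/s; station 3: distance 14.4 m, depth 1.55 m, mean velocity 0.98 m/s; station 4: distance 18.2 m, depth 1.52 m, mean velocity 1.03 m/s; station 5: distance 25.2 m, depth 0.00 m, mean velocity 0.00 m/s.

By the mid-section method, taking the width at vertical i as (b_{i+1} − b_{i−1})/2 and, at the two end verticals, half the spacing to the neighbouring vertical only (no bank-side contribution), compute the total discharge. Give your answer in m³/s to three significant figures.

23.9 m³/s

w_2 = (14.4 − 0.0)/2 = 7.2 m; q_2 = 0.98 × 1.27 × 7.2 = 8.961 m³/s
w_3 = (18.2 − 9.6)/2 = 4.3 m; q_3 = 0.98 × 1.55 × 4.3 = 6.532 m³/s
w_4 = (25.2 − 14.4)/2 = 5.4 m; q_4 = 1.03 × 1.52 × 5.4 = 8.454 m³/s
Stations 1, 5 contribute zero (depth or velocity is 0).
Q = Σ qᵢ = 23.95 m³/s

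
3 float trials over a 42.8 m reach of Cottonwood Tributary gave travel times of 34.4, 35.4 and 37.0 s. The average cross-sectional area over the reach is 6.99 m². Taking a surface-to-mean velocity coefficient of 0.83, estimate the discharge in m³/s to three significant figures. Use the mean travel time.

t̄ = (34.4 + 35.4 + 37.0) / 3 = 35.6 s
v_surface = L / t̄ = 42.8 / 35.6 = 1.202 m/s
v_mean = 0.83 × 1.202 = 0.9979 m/s
Q = A × v_mean = 6.99 × 0.9979 = 6.975 m³/s

6.98 m³/s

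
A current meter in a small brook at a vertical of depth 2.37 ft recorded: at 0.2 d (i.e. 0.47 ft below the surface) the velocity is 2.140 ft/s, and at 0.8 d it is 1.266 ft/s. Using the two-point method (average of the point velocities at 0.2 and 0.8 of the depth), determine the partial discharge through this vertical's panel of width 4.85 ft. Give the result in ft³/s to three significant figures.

v̄ = (2.140 + 1.266) / 2 = 1.703 ft/s
q = v̄ × d × w = 1.703 × 2.37 × 4.85 = 19.58 ft³/s

19.6 ft³/s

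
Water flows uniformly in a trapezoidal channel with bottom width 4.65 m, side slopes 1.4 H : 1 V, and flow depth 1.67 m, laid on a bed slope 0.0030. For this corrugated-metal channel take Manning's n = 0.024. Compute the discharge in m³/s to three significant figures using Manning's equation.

28.8 m³/s

A = (b + z·y)·y = (4.65 + 1.4×1.67)×1.67 = 11.67 m²
P = b + 2y√(1+z²) = 4.65 + 2×1.67×√(1+1.4²) = 10.40 m
R = A/P = 11.67/10.40 = 1.123 m
Q = (1/n)·A·R^(2/3)·S^(1/2) = (1/0.024) × 11.67 × 1.123^(2/3) × 0.0030^(1/2) = 28.77 m³/s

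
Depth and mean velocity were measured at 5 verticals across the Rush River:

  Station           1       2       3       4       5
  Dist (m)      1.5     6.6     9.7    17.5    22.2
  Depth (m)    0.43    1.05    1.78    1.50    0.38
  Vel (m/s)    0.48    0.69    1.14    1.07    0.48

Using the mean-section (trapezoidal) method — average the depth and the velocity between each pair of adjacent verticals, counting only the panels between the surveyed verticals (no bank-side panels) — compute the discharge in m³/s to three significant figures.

Panel 1-2: Δb = 5.1 m, d̄ = (0.43+1.05)/2 = 0.74, v̄ = (0.48+0.69)/2 = 0.585 → q = 5.1×0.74×0.585 = 2.208 m³/s
Panel 2-3: Δb = 3.1 m, d̄ = (1.05+1.78)/2 = 1.415, v̄ = (0.69+1.14)/2 = 0.915 → q = 3.1×1.415×0.915 = 4.014 m³/s
Panel 3-4: Δb = 7.8 m, d̄ = (1.78+1.50)/2 = 1.64, v̄ = (1.14+1.07)/2 = 1.105 → q = 7.8×1.64×1.105 = 14.14 m³/s
Panel 4-5: Δb = 4.7 m, d̄ = (1.50+0.38)/2 = 0.94, v̄ = (1.07+0.48)/2 = 0.775 → q = 4.7×0.94×0.775 = 3.424 m³/s
Q = Σ q = 23.78 m³/s

23.8 m³/s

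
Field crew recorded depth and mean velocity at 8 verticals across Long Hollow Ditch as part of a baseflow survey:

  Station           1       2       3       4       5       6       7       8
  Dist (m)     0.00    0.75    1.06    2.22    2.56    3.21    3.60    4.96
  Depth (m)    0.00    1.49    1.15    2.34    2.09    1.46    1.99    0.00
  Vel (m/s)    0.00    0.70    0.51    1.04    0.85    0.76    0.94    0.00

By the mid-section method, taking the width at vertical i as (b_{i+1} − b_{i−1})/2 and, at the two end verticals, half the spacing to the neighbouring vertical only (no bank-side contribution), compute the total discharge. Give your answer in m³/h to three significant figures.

w_2 = (1.06 − 0.00)/2 = 0.53 m; q_2 = 0.70 × 1.49 × 0.53 = 0.5528 m³/s
w_3 = (2.22 − 0.75)/2 = 0.735 m; q_3 = 0.51 × 1.15 × 0.735 = 0.4311 m³/s
w_4 = (2.56 − 1.06)/2 = 0.75 m; q_4 = 1.04 × 2.34 × 0.75 = 1.825 m³/s
w_5 = (3.21 − 2.22)/2 = 0.495 m; q_5 = 0.85 × 2.09 × 0.495 = 0.8794 m³/s
w_6 = (3.60 − 2.56)/2 = 0.52 m; q_6 = 0.76 × 1.46 × 0.52 = 0.5770 m³/s
w_7 = (4.96 − 3.21)/2 = 0.875 m; q_7 = 0.94 × 1.99 × 0.875 = 1.637 m³/s
Stations 1, 8 contribute zero (depth or velocity is 0).
Q = Σ qᵢ = 5.902 m³/s
= 5.902 × 3600 = 21250 m³/h

21200 m³/h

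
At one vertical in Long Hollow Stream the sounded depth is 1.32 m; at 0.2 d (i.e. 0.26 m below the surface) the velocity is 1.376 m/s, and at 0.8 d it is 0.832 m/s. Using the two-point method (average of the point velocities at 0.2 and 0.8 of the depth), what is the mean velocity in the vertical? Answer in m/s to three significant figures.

1.10 m/s

v̄ = (1.376 + 0.832) / 2 = 1.104 m/s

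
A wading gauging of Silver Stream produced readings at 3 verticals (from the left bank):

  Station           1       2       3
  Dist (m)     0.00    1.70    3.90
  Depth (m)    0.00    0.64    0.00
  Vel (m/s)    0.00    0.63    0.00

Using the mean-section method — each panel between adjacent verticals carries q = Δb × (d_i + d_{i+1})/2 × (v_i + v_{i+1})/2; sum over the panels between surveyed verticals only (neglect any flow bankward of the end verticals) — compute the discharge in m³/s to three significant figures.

0.393 m³/s

Panel 1-2: Δb = 1.7 m, d̄ = (0.00+0.64)/2 = 0.32, v̄ = (0.00+0.63)/2 = 0.315 → q = 1.7×0.32×0.315 = 0.1714 m³/s
Panel 2-3: Δb = 2.2 m, d̄ = (0.64+0.00)/2 = 0.32, v̄ = (0.63+0.00)/2 = 0.315 → q = 2.2×0.32×0.315 = 0.2218 m³/s
Q = Σ q = 0.3931 m³/s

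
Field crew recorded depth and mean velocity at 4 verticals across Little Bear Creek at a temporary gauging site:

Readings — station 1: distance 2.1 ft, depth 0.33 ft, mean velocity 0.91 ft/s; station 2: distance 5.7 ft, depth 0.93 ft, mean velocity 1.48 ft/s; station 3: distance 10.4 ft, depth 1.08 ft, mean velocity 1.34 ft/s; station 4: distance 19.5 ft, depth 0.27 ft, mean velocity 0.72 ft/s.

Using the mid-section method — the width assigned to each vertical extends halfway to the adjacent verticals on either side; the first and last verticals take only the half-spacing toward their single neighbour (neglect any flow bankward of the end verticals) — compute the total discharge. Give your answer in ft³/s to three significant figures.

17.1 ft³/s

w_1 = (5.7 − 2.1)/2 = 1.8 ft; q_1 = 0.91 × 0.33 × 1.8 = 0.5405 ft³/s
w_2 = (10.4 − 2.1)/2 = 4.15 ft; q_2 = 1.48 × 0.93 × 4.15 = 5.712 ft³/s
w_3 = (19.5 − 5.7)/2 = 6.9 ft; q_3 = 1.34 × 1.08 × 6.9 = 9.986 ft³/s
w_4 = (19.5 − 10.4)/2 = 4.55 ft; q_4 = 0.72 × 0.27 × 4.55 = 0.8845 ft³/s
Q = Σ qᵢ = 17.12 ft³/s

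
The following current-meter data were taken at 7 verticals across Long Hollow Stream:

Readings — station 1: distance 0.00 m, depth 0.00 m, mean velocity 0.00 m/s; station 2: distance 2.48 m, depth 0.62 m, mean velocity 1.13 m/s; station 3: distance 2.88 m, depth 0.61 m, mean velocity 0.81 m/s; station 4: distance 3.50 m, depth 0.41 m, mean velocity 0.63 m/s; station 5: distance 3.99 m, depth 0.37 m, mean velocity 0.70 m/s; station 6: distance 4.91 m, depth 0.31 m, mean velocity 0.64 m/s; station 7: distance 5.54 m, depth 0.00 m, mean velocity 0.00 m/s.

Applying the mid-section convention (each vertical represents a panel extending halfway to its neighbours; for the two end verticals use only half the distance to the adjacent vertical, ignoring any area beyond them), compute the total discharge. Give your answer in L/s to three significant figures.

1740 L/s

w_2 = (2.88 − 0.00)/2 = 1.44 m; q_2 = 1.13 × 0.62 × 1.44 = 1.009 m³/s
w_3 = (3.50 − 2.48)/2 = 0.51 m; q_3 = 0.81 × 0.61 × 0.51 = 0.2520 m³/s
w_4 = (3.99 − 2.88)/2 = 0.555 m; q_4 = 0.63 × 0.41 × 0.555 = 0.1434 m³/s
w_5 = (4.91 − 3.50)/2 = 0.705 m; q_5 = 0.70 × 0.37 × 0.705 = 0.1826 m³/s
w_6 = (5.54 − 3.99)/2 = 0.775 m; q_6 = 0.64 × 0.31 × 0.775 = 0.1538 m³/s
Stations 1, 7 contribute zero (depth or velocity is 0).
Q = Σ qᵢ = 1.741 m³/s
= 1.741 × 1000 = 1741 L/s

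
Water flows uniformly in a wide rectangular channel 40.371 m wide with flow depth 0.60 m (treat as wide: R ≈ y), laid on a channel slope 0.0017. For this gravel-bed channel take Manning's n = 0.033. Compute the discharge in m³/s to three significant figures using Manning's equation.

21.5 m³/s

A = b·y = 40.371 × 0.60 = 24.22 m²
Wide channel: R ≈ y = 0.60 m
Q = (1/n)·A·R^(2/3)·S^(1/2) = (1/0.033) × 24.22 × 0.6000^(2/3) × 0.0017^(1/2) = 21.53 m³/s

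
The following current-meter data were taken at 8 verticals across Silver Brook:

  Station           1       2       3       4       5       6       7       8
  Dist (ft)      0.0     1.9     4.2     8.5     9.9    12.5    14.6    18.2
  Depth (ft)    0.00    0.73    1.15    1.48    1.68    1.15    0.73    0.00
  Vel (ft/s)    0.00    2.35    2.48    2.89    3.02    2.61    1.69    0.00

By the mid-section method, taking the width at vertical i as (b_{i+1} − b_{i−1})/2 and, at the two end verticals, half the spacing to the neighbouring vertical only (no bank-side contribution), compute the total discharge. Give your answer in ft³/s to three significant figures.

45.9 ft³/s

w_2 = (4.2 − 0.0)/2 = 2.1 ft; q_2 = 2.35 × 0.73 × 2.1 = 3.603 ft³/s
w_3 = (8.5 − 1.9)/2 = 3.3 ft; q_3 = 2.48 × 1.15 × 3.3 = 9.412 ft³/s
w_4 = (9.9 − 4.2)/2 = 2.85 ft; q_4 = 2.89 × 1.48 × 2.85 = 12.19 ft³/s
w_5 = (12.5 − 8.5)/2 = 2 ft; q_5 = 3.02 × 1.68 × 2 = 10.15 ft³/s
w_6 = (14.6 − 9.9)/2 = 2.35 ft; q_6 = 2.61 × 1.15 × 2.35 = 7.054 ft³/s
w_7 = (18.2 − 12.5)/2 = 2.85 ft; q_7 = 1.69 × 0.73 × 2.85 = 3.516 ft³/s
Stations 1, 8 contribute zero (depth or velocity is 0).
Q = Σ qᵢ = 45.92 ft³/s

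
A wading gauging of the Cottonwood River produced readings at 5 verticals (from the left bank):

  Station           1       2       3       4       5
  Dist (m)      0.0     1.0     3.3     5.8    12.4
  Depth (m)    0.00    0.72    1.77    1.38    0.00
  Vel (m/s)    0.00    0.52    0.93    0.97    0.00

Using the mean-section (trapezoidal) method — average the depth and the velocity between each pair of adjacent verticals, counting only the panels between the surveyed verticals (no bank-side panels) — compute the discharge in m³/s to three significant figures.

8.12 m³/s

Panel 1-2: Δb = 1 m, d̄ = (0.00+0.72)/2 = 0.36, v̄ = (0.00+0.52)/2 = 0.26 → q = 1×0.36×0.26 = 0.09360 m³/s
Panel 2-3: Δb = 2.3 m, d̄ = (0.72+1.77)/2 = 1.245, v̄ = (0.52+0.93)/2 = 0.725 → q = 2.3×1.245×0.725 = 2.076 m³/s
Panel 3-4: Δb = 2.5 m, d̄ = (1.77+1.38)/2 = 1.575, v̄ = (0.93+0.97)/2 = 0.95 → q = 2.5×1.575×0.95 = 3.741 m³/s
Panel 4-5: Δb = 6.6 m, d̄ = (1.38+0.00)/2 = 0.69, v̄ = (0.97+0.00)/2 = 0.485 → q = 6.6×0.69×0.485 = 2.209 m³/s
Q = Σ q = 8.119 m³/s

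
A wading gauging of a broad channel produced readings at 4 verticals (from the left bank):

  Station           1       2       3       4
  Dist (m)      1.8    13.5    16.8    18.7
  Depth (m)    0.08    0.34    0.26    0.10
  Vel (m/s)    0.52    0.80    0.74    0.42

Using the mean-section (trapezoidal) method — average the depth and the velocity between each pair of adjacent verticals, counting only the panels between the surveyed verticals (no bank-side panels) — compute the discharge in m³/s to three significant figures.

2.58 m³/s

Panel 1-2: Δb = 11.7 m, d̄ = (0.08+0.34)/2 = 0.21, v̄ = (0.52+0.80)/2 = 0.66 → q = 11.7×0.21×0.66 = 1.622 m³/s
Panel 2-3: Δb = 3.3 m, d̄ = (0.34+0.26)/2 = 0.3, v̄ = (0.80+0.74)/2 = 0.77 → q = 3.3×0.3×0.77 = 0.7623 m³/s
Panel 3-4: Δb = 1.9 m, d̄ = (0.26+0.10)/2 = 0.18, v̄ = (0.74+0.42)/2 = 0.58 → q = 1.9×0.18×0.58 = 0.1984 m³/s
Q = Σ q = 2.582 m³/s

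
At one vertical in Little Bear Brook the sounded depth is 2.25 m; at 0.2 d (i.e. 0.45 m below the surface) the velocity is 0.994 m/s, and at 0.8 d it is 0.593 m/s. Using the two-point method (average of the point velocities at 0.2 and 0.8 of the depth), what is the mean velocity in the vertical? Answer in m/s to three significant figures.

v̄ = (0.994 + 0.593) / 2 = 0.7935 m/s

0.794 m/s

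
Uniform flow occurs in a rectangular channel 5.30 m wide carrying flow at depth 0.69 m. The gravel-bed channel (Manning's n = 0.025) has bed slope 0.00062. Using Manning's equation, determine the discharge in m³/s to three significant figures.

A = b·y = 5.30 × 0.69 = 3.657 m²
P = b + 2y = 5.30 + 2×0.69 = 6.680 m
R = A/P = 3.657/6.680 = 0.5475 m
Q = (1/n)·A·R^(2/3)·S^(1/2) = (1/0.025) × 3.657 × 0.5475^(2/3) × 0.00062^(1/2) = 2.438 m³/s

2.44 m³/s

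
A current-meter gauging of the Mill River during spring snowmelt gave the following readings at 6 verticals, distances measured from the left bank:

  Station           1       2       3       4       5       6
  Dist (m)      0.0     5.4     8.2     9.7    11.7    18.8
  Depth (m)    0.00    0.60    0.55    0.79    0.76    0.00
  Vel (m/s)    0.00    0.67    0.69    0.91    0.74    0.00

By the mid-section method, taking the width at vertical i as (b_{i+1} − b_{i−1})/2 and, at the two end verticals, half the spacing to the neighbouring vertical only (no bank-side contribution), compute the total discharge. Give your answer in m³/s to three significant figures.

w_2 = (8.2 − 0.0)/2 = 4.1 m; q_2 = 0.67 × 0.60 × 4.1 = 1.648 m³/s
w_3 = (9.7 − 5.4)/2 = 2.15 m; q_3 = 0.69 × 0.55 × 2.15 = 0.8159 m³/s
w_4 = (11.7 − 8.2)/2 = 1.75 m; q_4 = 0.91 × 0.79 × 1.75 = 1.258 m³/s
w_5 = (18.8 − 9.7)/2 = 4.55 m; q_5 = 0.74 × 0.76 × 4.55 = 2.559 m³/s
Stations 1, 6 contribute zero (depth or velocity is 0).
Q = Σ qᵢ = 6.281 m³/s

6.28 m³/s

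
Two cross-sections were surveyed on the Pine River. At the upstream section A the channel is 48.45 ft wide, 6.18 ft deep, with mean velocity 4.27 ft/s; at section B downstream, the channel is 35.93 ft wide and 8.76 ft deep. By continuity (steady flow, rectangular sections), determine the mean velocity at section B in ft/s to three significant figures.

4.06 ft/s

Q = A₁V₁ = (48.45×6.18) × 4.27 = 1279 ft³/s
A₂ = 35.93 × 8.76 = 314.7 ft²
V₂ = Q/A₂ = 1279/314.7 = 4.062 ft/s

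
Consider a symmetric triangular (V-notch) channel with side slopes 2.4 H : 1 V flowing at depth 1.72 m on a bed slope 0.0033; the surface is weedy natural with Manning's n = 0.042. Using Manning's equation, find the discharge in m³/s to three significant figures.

8.33 m³/s

A = z·y² = 2.4×1.72² = 7.100 m²
P = 2y√(1+z²) = 2×1.72×√(1+2.4²) = 8.944 m
R = A/P = 7.100/8.944 = 0.7938 m
Q = (1/n)·A·R^(2/3)·S^(1/2) = (1/0.042) × 7.100 × 0.7938^(2/3) × 0.0033^(1/2) = 8.326 m³/s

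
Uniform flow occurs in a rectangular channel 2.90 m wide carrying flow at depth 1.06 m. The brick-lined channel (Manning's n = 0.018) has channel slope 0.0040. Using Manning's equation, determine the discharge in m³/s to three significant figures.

7.79 m³/s

A = b·y = 2.90 × 1.06 = 3.074 m²
P = b + 2y = 2.90 + 2×1.06 = 5.020 m
R = A/P = 3.074/5.020 = 0.6124 m
Q = (1/n)·A·R^(2/3)·S^(1/2) = (1/0.018) × 3.074 × 0.6124^(2/3) × 0.0040^(1/2) = 7.789 m³/s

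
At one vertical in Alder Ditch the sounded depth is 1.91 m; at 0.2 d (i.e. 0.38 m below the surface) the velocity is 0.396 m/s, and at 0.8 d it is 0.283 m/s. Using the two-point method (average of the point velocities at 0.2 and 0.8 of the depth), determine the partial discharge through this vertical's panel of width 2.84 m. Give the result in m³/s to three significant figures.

v̄ = (0.396 + 0.283) / 2 = 0.3395 m/s
q = v̄ × d × w = 0.3395 × 1.91 × 2.84 = 1.842 m³/s

1.84 m³/s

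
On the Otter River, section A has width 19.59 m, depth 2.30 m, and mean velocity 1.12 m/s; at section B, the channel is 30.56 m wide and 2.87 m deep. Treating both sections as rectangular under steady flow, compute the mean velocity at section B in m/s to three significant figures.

Q = A₁V₁ = (19.59×2.30) × 1.12 = 50.46 m³/s
A₂ = 30.56 × 2.87 = 87.71 m²
V₂ = Q/A₂ = 50.46/87.71 = 0.5754 m/s

0.575 m/s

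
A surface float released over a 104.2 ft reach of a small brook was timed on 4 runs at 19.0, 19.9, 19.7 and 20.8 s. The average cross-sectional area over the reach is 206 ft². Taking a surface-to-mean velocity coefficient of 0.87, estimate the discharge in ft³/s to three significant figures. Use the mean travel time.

t̄ = (19.0 + 19.9 + 19.7 + 20.8) / 4 = 19.85 s
v_surface = L / t̄ = 104.2 / 19.85 = 5.249 ft/s
v_mean = 0.87 × 5.249 = 4.567 ft/s
Q = A × v_mean = 206 × 4.567 = 940.8 ft³/s

941 ft³/s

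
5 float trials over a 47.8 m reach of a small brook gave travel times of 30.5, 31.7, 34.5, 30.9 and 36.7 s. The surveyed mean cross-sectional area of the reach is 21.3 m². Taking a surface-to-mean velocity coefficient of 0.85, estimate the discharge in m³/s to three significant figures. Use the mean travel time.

t̄ = (30.5 + 31.7 + 34.5 + 30.9 + 36.7) / 5 = 32.86 s
v_surface = L / t̄ = 47.8 / 32.86 = 1.455 m/s
v_mean = 0.85 × 1.455 = 1.236 m/s
Q = A × v_mean = 21.3 × 1.236 = 26.34 m³/s

26.3 m³/s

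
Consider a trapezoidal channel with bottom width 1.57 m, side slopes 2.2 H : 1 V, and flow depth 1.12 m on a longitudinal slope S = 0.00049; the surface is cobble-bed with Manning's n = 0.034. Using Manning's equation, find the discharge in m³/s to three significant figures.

A = (b + z·y)·y = (1.57 + 2.2×1.12)×1.12 = 4.518 m²
P = b + 2y√(1+z²) = 1.57 + 2×1.12×√(1+2.2²) = 6.983 m
R = A/P = 4.518/6.983 = 0.6470 m
Q = (1/n)·A·R^(2/3)·S^(1/2) = (1/0.034) × 4.518 × 0.6470^(2/3) × 0.00049^(1/2) = 2.200 m³/s

2.20 m³/s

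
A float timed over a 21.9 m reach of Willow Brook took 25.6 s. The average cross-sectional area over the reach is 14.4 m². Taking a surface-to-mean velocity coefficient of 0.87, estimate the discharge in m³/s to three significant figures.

10.7 m³/s

v_surface = L / t̄ = 21.9 / 25.6 = 0.8555 m/s
v_mean = 0.87 × 0.8555 = 0.7443 m/s
Q = A × v_mean = 14.4 × 0.7443 = 10.72 m³/s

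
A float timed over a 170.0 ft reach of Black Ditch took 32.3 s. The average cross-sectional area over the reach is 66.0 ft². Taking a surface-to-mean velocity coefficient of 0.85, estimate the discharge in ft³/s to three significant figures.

295 ft³/s

v_surface = L / t̄ = 170.0 / 32.3 = 5.263 ft/s
v_mean = 0.85 × 5.263 = 4.474 ft/s
Q = A × v_mean = 66.0 × 4.474 = 295.3 ft³/s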